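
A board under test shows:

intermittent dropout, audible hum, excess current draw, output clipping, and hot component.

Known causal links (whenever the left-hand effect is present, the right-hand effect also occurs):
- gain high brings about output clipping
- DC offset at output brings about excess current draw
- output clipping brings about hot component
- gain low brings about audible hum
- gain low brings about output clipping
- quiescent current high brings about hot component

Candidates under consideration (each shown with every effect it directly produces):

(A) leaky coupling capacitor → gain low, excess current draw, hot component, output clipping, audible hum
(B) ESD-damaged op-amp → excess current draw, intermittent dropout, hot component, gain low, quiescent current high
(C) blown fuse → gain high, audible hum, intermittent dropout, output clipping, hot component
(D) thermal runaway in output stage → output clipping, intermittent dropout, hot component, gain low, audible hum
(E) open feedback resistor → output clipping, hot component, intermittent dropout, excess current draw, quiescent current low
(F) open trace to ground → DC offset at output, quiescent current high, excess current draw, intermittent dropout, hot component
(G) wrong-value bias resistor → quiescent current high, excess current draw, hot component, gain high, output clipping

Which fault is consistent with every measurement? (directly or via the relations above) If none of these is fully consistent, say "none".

B

Per-candidate check:
(A) leaky coupling capacitor — intermittent dropout NO; audible hum yes; excess current draw yes; output clipping yes; hot component yes
(B) ESD-damaged op-amp — accounts for every observation (audible hum via gain low → audible hum)
(C) blown fuse — intermittent dropout yes; audible hum yes; excess current draw NO; output clipping yes; hot component yes
(D) thermal runaway in output stage — intermittent dropout yes; audible hum yes; excess current draw NO; output clipping yes; hot component yes
(E) open feedback resistor — intermittent dropout yes; audible hum NO; excess current draw yes; output clipping yes; hot component yes
(F) open trace to ground — does not account for audible hum, output clipping
(G) wrong-value bias resistor — does not account for intermittent dropout, audible hum
(B) alone accounts for all the evidence.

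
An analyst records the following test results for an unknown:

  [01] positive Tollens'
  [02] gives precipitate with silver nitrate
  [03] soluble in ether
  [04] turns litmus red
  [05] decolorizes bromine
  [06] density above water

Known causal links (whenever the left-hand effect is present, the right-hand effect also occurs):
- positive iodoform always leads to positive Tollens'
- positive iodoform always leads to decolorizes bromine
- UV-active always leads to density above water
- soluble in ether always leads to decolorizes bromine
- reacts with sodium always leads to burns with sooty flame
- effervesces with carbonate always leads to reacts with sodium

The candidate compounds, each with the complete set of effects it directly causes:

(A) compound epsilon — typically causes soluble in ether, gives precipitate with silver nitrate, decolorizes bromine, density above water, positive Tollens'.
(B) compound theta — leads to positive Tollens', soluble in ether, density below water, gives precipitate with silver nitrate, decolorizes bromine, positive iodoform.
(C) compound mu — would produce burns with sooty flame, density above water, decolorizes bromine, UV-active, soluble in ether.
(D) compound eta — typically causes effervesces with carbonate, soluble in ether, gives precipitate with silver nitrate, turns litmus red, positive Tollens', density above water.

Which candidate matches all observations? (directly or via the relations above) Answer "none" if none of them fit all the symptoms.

D

Checking each candidate against the observations:
(A) compound epsilon — does not account for turns litmus red
(B) compound theta — fails on turns litmus red, density above water (predicts density below water, not density above water)
(C) compound mu — does not account for positive Tollens', gives precipitate with silver nitrate, turns litmus red
(D) compound eta — accounts for every observation (decolorizes bromine via soluble in ether → decolorizes bromine)
(D) is the only candidate with no mismatches.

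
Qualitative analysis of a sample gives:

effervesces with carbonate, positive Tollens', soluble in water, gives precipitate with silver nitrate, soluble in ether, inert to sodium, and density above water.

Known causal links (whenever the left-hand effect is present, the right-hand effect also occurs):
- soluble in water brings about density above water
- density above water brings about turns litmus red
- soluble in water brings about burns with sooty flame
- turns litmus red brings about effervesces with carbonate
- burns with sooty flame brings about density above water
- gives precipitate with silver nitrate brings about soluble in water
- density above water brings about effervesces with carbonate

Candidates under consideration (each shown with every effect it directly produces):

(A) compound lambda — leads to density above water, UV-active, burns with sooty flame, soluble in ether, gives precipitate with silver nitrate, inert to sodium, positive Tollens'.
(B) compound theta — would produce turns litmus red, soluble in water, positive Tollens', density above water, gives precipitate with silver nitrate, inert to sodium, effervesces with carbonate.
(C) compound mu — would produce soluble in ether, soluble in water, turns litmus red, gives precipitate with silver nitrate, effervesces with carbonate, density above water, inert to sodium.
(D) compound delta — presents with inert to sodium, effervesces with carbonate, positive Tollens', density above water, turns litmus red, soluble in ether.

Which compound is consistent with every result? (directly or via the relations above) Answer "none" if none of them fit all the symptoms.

Testing each hypothesis:
(A) compound lambda — effervesces with carbonate + (through density above water → effervesces with carbonate); positive Tollens' +; soluble in water + (through gives precipitate with silver nitrate → soluble in water); gives precipitate with silver nitrate +; soluble in ether +; inert to sodium +; density above water +
(B) compound theta — does not account for soluble in ether
(C) compound mu — effervesces with carbonate +; positive Tollens' -; soluble in water +; gives precipitate with silver nitrate +; soluble in ether +; inert to sodium +; density above water +
(D) compound delta — does not account for soluble in water, gives precipitate with silver nitrate
(A) is the only candidate with no mismatches.

A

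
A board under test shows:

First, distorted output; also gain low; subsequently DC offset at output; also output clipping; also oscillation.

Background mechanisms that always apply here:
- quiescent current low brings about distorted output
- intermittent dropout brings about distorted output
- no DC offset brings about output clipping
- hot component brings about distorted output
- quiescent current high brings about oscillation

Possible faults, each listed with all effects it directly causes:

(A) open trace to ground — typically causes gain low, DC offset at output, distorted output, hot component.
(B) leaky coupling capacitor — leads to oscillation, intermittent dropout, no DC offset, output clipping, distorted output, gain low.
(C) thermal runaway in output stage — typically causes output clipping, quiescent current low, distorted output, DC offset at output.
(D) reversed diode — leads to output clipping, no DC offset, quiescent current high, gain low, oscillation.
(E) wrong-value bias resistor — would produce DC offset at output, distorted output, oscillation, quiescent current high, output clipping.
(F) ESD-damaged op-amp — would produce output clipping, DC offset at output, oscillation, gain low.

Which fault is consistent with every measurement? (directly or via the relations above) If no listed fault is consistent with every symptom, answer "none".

For each candidate, compare predicted effects to what was observed:
(A) open trace to ground — distorted output match; gain low match; DC offset at output match; output clipping miss; oscillation miss
(B) leaky coupling capacitor — fails on DC offset at output (predicts no DC offset, not DC offset at output)
(C) thermal runaway in output stage — distorted output match; gain low miss; DC offset at output match; output clipping match; oscillation miss
(D) reversed diode — fails on distorted output, DC offset at output (predicts no DC offset, not DC offset at output)
(E) wrong-value bias resistor — does not account for gain low
(F) ESD-damaged op-amp — distorted output miss; gain low match; DC offset at output match; output clipping match; oscillation match
Every candidate fails on at least one observation.

none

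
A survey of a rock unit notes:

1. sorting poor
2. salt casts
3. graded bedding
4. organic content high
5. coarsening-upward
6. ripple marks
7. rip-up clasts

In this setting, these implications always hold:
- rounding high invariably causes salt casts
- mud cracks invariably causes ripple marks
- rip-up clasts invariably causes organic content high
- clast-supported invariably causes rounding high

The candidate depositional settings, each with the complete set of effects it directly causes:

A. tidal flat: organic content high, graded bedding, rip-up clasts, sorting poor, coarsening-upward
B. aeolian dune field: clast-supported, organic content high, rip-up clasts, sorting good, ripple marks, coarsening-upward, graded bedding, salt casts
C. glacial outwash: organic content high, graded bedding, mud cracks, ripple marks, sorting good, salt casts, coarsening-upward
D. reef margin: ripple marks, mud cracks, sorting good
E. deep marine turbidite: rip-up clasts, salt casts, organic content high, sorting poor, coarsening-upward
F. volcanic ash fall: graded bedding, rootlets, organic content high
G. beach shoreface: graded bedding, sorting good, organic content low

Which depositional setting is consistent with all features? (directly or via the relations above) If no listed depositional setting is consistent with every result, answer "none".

none

Checking each candidate against the observations:
(A) tidal flat — does not account for salt casts, ripple marks
(B) aeolian dune field — fails on sorting poor (predicts sorting good, not sorting poor)
(C) glacial outwash — fails on sorting poor, rip-up clasts (predicts sorting good, not sorting poor)
(D) reef margin — sorting poor -; salt casts -; graded bedding -; organic content high -; coarsening-upward -; ripple marks +; rip-up clasts -
(E) deep marine turbidite — does not account for graded bedding, ripple marks
(F) volcanic ash fall — sorting poor -; salt casts -; graded bedding +; organic content high +; coarsening-upward -; ripple marks -; rip-up clasts -
(G) beach shoreface — sorting poor -; salt casts -; graded bedding +; organic content high -; coarsening-upward -; ripple marks -; rip-up clasts -
Every candidate fails on at least one observation.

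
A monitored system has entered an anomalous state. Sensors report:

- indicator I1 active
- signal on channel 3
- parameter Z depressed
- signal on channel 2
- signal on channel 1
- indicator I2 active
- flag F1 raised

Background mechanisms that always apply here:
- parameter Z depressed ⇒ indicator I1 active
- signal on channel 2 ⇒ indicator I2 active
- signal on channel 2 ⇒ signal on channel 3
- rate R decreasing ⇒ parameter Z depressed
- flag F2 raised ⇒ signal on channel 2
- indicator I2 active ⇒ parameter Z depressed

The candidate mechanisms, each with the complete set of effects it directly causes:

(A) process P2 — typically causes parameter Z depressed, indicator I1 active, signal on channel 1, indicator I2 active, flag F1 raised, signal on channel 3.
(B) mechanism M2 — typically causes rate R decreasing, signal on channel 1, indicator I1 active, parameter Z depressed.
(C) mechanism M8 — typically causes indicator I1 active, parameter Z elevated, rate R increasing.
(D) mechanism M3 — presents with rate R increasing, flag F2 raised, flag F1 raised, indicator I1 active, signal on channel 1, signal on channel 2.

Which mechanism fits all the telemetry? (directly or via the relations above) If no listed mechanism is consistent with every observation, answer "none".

Per-candidate check:
(A) process P2 — indicator I1 active match; signal on channel 3 match; parameter Z depressed match; signal on channel 2 miss; signal on channel 1 match; indicator I2 active match; flag F1 raised match
(B) mechanism M2 — does not account for signal on channel 3, signal on channel 2, indicator I2 active, flag F1 raised
(C) mechanism M8 — fails on signal on channel 3, parameter Z depressed, signal on channel 2, signal on channel 1, indicator I2 active, flag F1 raised (predicts parameter Z elevated, not parameter Z depressed)
(D) mechanism M3 — indicator I1 active match; signal on channel 3 match (via signal on channel 2 → signal on channel 3); parameter Z depressed match (via signal on channel 2 → indicator I2 active → parameter Z depressed); signal on channel 2 match; signal on channel 1 match; indicator I2 active match (via signal on channel 2 → indicator I2 active); flag F1 raised match
(D) is the only candidate with no mismatches.

D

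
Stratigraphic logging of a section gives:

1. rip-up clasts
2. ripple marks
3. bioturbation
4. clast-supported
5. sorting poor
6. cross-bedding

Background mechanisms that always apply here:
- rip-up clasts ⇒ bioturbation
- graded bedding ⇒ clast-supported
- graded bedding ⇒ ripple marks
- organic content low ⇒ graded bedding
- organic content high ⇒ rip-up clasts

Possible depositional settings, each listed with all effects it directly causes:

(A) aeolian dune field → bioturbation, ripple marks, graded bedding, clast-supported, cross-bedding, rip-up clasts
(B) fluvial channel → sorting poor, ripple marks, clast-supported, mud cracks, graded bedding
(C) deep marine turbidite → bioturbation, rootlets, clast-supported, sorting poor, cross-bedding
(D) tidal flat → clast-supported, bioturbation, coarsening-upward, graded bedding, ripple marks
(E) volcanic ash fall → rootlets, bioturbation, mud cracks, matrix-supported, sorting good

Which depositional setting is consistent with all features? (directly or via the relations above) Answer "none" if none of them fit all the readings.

Testing each hypothesis:
(A) aeolian dune field — rip-up clasts yes; ripple marks yes; bioturbation yes; clast-supported yes; sorting poor NO; cross-bedding yes
(B) fluvial channel — rip-up clasts NO; ripple marks yes; bioturbation NO; clast-supported yes; sorting poor yes; cross-bedding NO
(C) deep marine turbidite — does not account for rip-up clasts, ripple marks
(D) tidal flat — does not account for rip-up clasts, sorting poor, cross-bedding
(E) volcanic ash fall — fails on rip-up clasts, ripple marks, clast-supported, sorting poor, cross-bedding (predicts matrix-supported, not clast-supported; predicts sorting good, not sorting poor)
None of the listed candidates fits everything.

none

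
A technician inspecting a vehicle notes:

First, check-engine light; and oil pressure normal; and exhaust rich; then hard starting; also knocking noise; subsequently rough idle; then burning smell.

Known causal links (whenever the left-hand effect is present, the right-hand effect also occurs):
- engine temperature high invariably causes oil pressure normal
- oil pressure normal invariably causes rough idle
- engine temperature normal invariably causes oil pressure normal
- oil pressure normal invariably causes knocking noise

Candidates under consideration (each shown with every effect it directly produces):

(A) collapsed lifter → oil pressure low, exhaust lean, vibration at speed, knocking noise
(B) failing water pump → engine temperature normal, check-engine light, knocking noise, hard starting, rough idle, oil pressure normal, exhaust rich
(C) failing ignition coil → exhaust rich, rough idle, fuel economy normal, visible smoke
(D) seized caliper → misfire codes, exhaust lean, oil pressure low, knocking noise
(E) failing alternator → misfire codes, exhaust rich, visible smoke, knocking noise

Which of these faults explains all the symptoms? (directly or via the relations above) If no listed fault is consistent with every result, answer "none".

none

Testing each hypothesis:
(A) collapsed lifter — fails on check-engine light, oil pressure normal, exhaust rich, hard starting, rough idle, burning smell (predicts oil pressure low, not oil pressure normal; predicts exhaust lean, not exhaust rich)
(B) failing water pump — does not account for burning smell
(C) failing ignition coil — check-engine light -; oil pressure normal -; exhaust rich +; hard starting -; knocking noise -; rough idle +; burning smell -
(D) seized caliper — fails on check-engine light, oil pressure normal, exhaust rich, hard starting, rough idle, burning smell (predicts oil pressure low, not oil pressure normal; predicts exhaust lean, not exhaust rich)
(E) failing alternator — check-engine light -; oil pressure normal -; exhaust rich +; hard starting -; knocking noise +; rough idle -; burning smell -
No candidate is consistent with all observations.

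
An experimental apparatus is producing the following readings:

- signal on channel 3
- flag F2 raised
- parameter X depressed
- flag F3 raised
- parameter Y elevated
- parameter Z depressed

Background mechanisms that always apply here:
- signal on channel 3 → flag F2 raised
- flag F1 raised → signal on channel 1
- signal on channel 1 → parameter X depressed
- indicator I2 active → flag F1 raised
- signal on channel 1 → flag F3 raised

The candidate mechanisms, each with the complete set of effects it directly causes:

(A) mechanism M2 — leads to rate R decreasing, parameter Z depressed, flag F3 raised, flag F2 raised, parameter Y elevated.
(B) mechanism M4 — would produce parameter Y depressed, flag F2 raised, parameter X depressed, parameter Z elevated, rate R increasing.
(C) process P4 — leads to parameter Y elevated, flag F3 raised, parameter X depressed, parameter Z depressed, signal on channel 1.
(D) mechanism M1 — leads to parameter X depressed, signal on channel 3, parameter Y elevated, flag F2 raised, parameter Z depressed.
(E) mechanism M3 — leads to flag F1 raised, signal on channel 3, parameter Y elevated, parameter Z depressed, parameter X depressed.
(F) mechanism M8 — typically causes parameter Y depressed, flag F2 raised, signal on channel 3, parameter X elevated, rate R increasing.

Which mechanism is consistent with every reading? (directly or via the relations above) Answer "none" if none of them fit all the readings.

E

Testing each hypothesis:
(A) mechanism M2 — signal on channel 3 miss; flag F2 raised match; parameter X depressed miss; flag F3 raised match; parameter Y elevated match; parameter Z depressed match
(B) mechanism M4 — signal on channel 3 miss; flag F2 raised match; parameter X depressed match; flag F3 raised miss; parameter Y elevated miss; parameter Z depressed miss
(C) process P4 — does not account for signal on channel 3, flag F2 raised
(D) mechanism M1 — signal on channel 3 match; flag F2 raised match; parameter X depressed match; flag F3 raised miss; parameter Y elevated match; parameter Z depressed match
(E) mechanism M3 — accounts for every observation (flag F2 raised by signal on channel 3 → flag F2 raised)
(F) mechanism M8 — fails on parameter X depressed, flag F3 raised, parameter Y elevated, parameter Z depressed (predicts parameter X elevated, not parameter X depressed; predicts parameter Y depressed, not parameter Y elevated)
(E) is the only candidate with no mismatches.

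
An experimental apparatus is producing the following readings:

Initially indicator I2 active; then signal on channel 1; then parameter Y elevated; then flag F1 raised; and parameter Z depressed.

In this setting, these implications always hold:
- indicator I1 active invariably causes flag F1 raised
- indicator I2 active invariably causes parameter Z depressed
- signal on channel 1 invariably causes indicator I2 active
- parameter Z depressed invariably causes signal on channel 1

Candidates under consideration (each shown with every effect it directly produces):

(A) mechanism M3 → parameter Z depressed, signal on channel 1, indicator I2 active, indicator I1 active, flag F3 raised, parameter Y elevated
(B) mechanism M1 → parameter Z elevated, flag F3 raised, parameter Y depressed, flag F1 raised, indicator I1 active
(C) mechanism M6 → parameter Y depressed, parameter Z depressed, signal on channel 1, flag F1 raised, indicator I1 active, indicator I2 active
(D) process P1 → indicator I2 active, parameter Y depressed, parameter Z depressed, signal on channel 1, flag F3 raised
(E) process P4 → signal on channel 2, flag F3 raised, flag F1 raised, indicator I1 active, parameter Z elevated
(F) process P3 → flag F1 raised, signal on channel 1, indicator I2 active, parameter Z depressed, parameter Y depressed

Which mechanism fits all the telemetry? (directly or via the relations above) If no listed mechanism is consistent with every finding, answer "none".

Testing each hypothesis:
(A) mechanism M3 — accounts for every observation (flag F1 raised through indicator I1 active → flag F1 raised)
(B) mechanism M1 — fails on indicator I2 active, signal on channel 1, parameter Y elevated, parameter Z depressed (predicts parameter Y depressed, not parameter Y elevated; predicts parameter Z elevated, not parameter Z depressed)
(C) mechanism M6 — fails on parameter Y elevated (predicts parameter Y depressed, not parameter Y elevated)
(D) process P1 — fails on parameter Y elevated, flag F1 raised (predicts parameter Y depressed, not parameter Y elevated)
(E) process P4 — indicator I2 active miss; signal on channel 1 miss; parameter Y elevated miss; flag F1 raised match; parameter Z depressed miss
(F) process P3 — fails on parameter Y elevated (predicts parameter Y depressed, not parameter Y elevated)
Only (A) is consistent with every observation.

A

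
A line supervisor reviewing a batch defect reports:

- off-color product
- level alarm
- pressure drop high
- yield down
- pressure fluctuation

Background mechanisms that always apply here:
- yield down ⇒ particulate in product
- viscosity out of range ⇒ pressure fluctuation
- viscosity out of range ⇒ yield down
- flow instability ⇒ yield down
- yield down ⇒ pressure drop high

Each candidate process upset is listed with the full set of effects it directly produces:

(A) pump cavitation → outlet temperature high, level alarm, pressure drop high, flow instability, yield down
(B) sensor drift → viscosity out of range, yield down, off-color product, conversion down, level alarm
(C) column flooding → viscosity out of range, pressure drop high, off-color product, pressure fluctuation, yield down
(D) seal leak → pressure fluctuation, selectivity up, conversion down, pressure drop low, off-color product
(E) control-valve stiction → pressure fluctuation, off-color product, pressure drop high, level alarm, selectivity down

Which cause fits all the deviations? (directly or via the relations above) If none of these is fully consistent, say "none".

Checking each candidate against the observations:
(A) pump cavitation — off-color product ✗; level alarm ✓; pressure drop high ✓; yield down ✓; pressure fluctuation ✗
(B) sensor drift — accounts for every observation (pressure drop high through yield down → pressure drop high)
(C) column flooding — does not account for level alarm
(D) seal leak — off-color product ✓; level alarm ✗; pressure drop high ✗; yield down ✗; pressure fluctuation ✓
(E) control-valve stiction — does not account for yield down
(B) is the only candidate with no mismatches.

B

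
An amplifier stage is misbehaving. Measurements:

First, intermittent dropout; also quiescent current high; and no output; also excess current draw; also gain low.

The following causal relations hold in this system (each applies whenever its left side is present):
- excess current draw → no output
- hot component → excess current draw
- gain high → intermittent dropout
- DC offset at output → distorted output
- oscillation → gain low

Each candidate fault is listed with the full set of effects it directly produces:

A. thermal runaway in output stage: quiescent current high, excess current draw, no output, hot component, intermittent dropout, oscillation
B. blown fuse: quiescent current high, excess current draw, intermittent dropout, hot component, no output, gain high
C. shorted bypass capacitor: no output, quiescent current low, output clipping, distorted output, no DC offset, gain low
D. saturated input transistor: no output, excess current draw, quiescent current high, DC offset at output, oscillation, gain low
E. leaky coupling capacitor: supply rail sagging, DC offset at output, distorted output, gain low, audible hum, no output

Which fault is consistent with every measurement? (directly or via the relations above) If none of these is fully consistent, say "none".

Checking each candidate against the observations:
(A) thermal runaway in output stage — intermittent dropout match; quiescent current high match; no output match; excess current draw match; gain low match (through oscillation → gain low)
(B) blown fuse — fails on gain low (predicts gain high, not gain low)
(C) shorted bypass capacitor — intermittent dropout miss; quiescent current high miss; no output match; excess current draw miss; gain low match
(D) saturated input transistor — intermittent dropout miss; quiescent current high match; no output match; excess current draw match; gain low match
(E) leaky coupling capacitor — intermittent dropout miss; quiescent current high miss; no output match; excess current draw miss; gain low match
(A) is the only candidate with no mismatches.

A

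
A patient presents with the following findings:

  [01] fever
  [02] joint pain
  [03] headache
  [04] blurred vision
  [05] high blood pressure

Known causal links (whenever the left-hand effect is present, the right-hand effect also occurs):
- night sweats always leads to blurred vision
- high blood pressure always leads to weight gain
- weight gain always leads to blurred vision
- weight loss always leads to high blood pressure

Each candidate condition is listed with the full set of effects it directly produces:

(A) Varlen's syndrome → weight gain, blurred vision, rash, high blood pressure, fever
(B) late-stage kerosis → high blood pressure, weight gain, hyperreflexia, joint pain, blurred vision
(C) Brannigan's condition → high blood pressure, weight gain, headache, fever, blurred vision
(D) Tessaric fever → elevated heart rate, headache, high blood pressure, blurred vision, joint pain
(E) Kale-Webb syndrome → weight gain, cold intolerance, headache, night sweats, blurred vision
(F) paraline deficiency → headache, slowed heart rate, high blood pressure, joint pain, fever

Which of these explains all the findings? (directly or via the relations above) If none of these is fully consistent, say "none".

Per-candidate check:
(A) Varlen's syndrome — fever yes; joint pain NO; headache NO; blurred vision yes; high blood pressure yes
(B) late-stage kerosis — does not account for fever, headache
(C) Brannigan's condition — does not account for joint pain
(D) Tessaric fever — does not account for fever
(E) Kale-Webb syndrome — does not account for fever, joint pain, high blood pressure
(F) paraline deficiency — accounts for every observation (blurred vision via high blood pressure → weight gain → blurred vision)
(F) alone accounts for all the evidence.

F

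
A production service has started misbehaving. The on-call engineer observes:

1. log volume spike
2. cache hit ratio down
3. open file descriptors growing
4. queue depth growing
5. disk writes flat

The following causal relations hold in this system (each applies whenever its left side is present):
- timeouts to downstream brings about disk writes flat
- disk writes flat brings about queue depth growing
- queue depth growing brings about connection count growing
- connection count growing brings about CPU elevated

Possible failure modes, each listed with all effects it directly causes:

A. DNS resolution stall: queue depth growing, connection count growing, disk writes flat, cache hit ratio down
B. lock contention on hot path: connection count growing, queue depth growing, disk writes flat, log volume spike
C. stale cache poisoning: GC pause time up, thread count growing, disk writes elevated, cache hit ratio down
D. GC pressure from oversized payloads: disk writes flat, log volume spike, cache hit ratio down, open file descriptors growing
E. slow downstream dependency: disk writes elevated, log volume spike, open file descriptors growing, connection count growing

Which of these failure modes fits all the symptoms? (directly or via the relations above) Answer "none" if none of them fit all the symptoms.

D

Checking each candidate against the observations:
(A) DNS resolution stall — log volume spike ✗; cache hit ratio down ✓; open file descriptors growing ✗; queue depth growing ✓; disk writes flat ✓
(B) lock contention on hot path — does not account for cache hit ratio down, open file descriptors growing
(C) stale cache poisoning — fails on log volume spike, open file descriptors growing, queue depth growing, disk writes flat (predicts disk writes elevated, not disk writes flat)
(D) GC pressure from oversized payloads — log volume spike ✓; cache hit ratio down ✓; open file descriptors growing ✓; queue depth growing ✓ (by disk writes flat → queue depth growing); disk writes flat ✓
(E) slow downstream dependency — log volume spike ✓; cache hit ratio down ✗; open file descriptors growing ✓; queue depth growing ✗; disk writes flat ✗
(D) alone accounts for all the evidence.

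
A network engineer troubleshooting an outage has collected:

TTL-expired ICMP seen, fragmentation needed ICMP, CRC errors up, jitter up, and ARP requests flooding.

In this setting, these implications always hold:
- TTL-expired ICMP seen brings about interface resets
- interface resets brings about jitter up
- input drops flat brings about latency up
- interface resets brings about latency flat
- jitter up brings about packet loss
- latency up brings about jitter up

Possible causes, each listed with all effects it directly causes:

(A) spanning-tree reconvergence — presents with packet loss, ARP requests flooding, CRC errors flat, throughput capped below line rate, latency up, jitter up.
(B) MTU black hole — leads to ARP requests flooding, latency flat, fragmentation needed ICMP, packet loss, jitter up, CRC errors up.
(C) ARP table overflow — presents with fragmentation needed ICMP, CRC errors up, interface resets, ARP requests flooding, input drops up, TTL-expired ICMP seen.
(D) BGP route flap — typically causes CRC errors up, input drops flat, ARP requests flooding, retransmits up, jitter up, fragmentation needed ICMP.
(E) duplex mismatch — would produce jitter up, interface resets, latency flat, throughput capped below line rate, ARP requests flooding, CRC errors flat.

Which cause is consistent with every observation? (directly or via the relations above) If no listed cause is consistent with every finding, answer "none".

C

For each candidate, compare predicted effects to what was observed:
(A) spanning-tree reconvergence — TTL-expired ICMP seen miss; fragmentation needed ICMP miss; CRC errors up miss; jitter up match; ARP requests flooding match
(B) MTU black hole — does not account for TTL-expired ICMP seen
(C) ARP table overflow — accounts for every observation (jitter up through interface resets → jitter up)
(D) BGP route flap — does not account for TTL-expired ICMP seen
(E) duplex mismatch — TTL-expired ICMP seen miss; fragmentation needed ICMP miss; CRC errors up miss; jitter up match; ARP requests flooding match
(C) alone accounts for all the evidence.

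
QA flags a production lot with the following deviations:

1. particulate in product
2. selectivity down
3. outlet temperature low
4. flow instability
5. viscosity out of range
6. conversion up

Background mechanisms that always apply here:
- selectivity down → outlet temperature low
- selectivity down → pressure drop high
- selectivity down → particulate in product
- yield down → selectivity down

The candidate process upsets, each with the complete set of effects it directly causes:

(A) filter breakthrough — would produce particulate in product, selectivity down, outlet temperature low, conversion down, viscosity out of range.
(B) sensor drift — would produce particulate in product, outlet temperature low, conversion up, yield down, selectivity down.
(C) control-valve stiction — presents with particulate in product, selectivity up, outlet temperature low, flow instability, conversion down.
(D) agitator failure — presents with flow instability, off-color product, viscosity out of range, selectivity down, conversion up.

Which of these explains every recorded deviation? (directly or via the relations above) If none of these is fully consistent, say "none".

For each candidate, compare predicted effects to what was observed:
(A) filter breakthrough — fails on flow instability, conversion up (predicts conversion down, not conversion up)
(B) sensor drift — does not account for flow instability, viscosity out of range
(C) control-valve stiction — fails on selectivity down, viscosity out of range, conversion up (predicts selectivity up, not selectivity down; predicts conversion down, not conversion up)
(D) agitator failure — particulate in product yes (via selectivity down → particulate in product); selectivity down yes; outlet temperature low yes (via selectivity down → outlet temperature low); flow instability yes; viscosity out of range yes; conversion up yes
(D) alone accounts for all the evidence.

D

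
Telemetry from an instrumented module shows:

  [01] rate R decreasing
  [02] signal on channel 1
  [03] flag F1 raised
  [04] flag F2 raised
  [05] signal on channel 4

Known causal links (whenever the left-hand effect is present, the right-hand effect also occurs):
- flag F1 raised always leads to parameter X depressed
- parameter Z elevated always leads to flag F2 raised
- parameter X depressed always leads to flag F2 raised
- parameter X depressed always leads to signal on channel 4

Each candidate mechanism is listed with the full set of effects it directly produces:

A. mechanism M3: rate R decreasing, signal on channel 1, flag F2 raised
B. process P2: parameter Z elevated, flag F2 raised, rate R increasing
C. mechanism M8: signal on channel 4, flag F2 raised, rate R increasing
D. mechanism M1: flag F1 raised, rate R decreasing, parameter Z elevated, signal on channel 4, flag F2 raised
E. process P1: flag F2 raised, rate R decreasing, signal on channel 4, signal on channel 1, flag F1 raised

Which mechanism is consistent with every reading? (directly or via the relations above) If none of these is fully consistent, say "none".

E

Testing each hypothesis:
(A) mechanism M3 — does not account for flag F1 raised, signal on channel 4
(B) process P2 — rate R decreasing miss; signal on channel 1 miss; flag F1 raised miss; flag F2 raised match; signal on channel 4 miss
(C) mechanism M8 — rate R decreasing miss; signal on channel 1 miss; flag F1 raised miss; flag F2 raised match; signal on channel 4 match
(D) mechanism M1 — rate R decreasing match; signal on channel 1 miss; flag F1 raised match; flag F2 raised match; signal on channel 4 match
(E) process P1 — rate R decreasing match; signal on channel 1 match; flag F1 raised match; flag F2 raised match; signal on channel 4 match
(E) alone accounts for all the evidence.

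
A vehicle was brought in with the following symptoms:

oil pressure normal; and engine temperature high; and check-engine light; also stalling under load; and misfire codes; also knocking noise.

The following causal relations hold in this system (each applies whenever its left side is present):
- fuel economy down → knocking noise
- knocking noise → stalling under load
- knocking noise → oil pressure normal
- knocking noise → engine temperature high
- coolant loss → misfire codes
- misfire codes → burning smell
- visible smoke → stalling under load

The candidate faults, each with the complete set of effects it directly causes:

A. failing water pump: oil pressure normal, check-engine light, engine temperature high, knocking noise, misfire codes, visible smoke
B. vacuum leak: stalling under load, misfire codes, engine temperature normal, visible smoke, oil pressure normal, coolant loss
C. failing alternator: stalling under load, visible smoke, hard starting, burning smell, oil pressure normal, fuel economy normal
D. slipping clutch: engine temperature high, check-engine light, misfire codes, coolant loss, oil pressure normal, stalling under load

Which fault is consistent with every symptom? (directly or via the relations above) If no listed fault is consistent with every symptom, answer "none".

Per-candidate check:
(A) failing water pump — oil pressure normal +; engine temperature high +; check-engine light +; stalling under load + (via visible smoke → stalling under load); misfire codes +; knocking noise +
(B) vacuum leak — oil pressure normal +; engine temperature high -; check-engine light -; stalling under load +; misfire codes +; knocking noise -
(C) failing alternator — does not account for engine temperature high, check-engine light, misfire codes, knocking noise
(D) slipping clutch — does not account for knocking noise
(A) alone accounts for all the evidence.

A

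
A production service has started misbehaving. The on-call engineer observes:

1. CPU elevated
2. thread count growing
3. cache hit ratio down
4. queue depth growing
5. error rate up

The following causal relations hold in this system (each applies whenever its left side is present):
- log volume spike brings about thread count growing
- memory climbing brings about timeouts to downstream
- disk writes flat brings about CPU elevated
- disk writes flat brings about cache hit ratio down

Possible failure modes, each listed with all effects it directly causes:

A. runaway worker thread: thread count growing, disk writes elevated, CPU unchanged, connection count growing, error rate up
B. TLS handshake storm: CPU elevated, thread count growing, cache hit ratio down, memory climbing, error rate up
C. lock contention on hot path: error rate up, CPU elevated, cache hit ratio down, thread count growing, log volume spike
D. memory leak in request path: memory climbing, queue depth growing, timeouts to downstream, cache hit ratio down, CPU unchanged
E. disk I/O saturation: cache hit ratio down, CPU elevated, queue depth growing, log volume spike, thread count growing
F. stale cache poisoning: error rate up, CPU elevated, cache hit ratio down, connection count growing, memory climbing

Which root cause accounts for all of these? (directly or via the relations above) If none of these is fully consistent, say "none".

none

Checking each candidate against the observations:
(A) runaway worker thread — CPU elevated ✗; thread count growing ✓; cache hit ratio down ✗; queue depth growing ✗; error rate up ✓
(B) TLS handshake storm — CPU elevated ✓; thread count growing ✓; cache hit ratio down ✓; queue depth growing ✗; error rate up ✓
(C) lock contention on hot path — CPU elevated ✓; thread count growing ✓; cache hit ratio down ✓; queue depth growing ✗; error rate up ✓
(D) memory leak in request path — fails on CPU elevated, thread count growing, error rate up (predicts CPU unchanged, not CPU elevated)
(E) disk I/O saturation — does not account for error rate up
(F) stale cache poisoning — CPU elevated ✓; thread count growing ✗; cache hit ratio down ✓; queue depth growing ✗; error rate up ✓
None of the listed candidates fits everything.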